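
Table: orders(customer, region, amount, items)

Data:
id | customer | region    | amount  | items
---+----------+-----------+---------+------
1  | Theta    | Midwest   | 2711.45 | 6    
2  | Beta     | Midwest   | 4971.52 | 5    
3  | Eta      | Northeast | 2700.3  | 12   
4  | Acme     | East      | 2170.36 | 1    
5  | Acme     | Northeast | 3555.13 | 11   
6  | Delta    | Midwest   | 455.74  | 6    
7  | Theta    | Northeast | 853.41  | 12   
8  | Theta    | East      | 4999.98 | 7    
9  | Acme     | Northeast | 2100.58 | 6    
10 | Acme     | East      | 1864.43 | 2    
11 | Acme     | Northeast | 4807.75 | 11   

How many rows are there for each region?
SELECT region, COUNT(*) as count
FROM orders
GROUP BY region

Result:
  East: 3
  Midwest: 3
  Northeast: 5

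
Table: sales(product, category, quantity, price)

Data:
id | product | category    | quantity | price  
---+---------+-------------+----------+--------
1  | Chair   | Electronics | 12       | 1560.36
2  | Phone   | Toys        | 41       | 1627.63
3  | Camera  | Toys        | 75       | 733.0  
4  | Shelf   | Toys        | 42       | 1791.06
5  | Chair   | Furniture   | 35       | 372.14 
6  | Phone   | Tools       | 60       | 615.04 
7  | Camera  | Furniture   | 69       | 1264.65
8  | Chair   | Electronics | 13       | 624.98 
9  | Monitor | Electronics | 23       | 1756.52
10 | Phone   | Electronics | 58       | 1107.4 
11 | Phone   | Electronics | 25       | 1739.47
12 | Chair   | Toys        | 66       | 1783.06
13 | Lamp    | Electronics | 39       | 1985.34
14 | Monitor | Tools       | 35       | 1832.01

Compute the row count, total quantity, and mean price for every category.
SELECT category,
       COUNT(*) as cnt,
       SUM(quantity) as total_quantity,
       AVG(price) as avg_price
FROM sales
GROUP BY category

Result:
  Electronics: 6 records, 170 total quantity, 1462.35 avg price
  Furniture: 2 records, 104 total quantity, 818.40 avg price
  Tools: 2 records, 95 total quantity, 1223.53 avg price
  Toys: 4 records, 224 total quantity, 1483.69 avg price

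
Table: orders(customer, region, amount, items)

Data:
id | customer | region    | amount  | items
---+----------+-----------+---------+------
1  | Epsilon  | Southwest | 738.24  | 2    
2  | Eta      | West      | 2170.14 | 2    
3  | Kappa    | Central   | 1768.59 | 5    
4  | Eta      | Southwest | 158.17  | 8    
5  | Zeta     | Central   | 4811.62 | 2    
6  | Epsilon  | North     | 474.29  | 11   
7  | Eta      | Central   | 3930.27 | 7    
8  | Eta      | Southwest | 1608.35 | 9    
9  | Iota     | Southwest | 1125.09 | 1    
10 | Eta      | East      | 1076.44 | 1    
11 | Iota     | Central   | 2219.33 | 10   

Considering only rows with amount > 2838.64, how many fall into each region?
SELECT region, COUNT(*)
FROM orders
WHERE amount > 2838.64
GROUP BY region

Note: WHERE filters rows before grouping.

Result:
  Central: 2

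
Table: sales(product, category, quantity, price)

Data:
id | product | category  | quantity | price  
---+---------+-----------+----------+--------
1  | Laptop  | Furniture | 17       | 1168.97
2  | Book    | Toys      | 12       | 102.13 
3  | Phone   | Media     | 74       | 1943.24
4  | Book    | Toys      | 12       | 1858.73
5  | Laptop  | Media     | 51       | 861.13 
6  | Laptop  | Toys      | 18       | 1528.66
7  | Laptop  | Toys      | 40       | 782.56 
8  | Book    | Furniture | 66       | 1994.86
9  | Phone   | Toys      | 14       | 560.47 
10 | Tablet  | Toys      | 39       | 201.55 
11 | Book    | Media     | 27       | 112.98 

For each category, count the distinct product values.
SELECT category, COUNT(DISTINCT product)
FROM sales
GROUP BY category

Result:
  Furniture: 2 distinct
  Media: 3 distinct
  Toys: 4 distinct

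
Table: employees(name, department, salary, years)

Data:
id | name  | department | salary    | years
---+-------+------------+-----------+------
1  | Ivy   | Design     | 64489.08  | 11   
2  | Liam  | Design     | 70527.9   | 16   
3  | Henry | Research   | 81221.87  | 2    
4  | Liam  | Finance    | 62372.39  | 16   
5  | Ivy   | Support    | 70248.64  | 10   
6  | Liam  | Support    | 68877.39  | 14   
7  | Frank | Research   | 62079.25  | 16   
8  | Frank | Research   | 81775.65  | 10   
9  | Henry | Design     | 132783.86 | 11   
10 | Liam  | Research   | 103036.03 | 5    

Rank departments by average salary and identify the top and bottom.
SELECT department, AVG(salary)
FROM employees
GROUP BY department
ORDER BY AVG(salary)

All groups:
  Finance: 62372.39
  Support: 69563.02
  Research: 82028.20
  Design: 89266.95

Highest: Design (89266.95)
Lowest: Finance (62372.39)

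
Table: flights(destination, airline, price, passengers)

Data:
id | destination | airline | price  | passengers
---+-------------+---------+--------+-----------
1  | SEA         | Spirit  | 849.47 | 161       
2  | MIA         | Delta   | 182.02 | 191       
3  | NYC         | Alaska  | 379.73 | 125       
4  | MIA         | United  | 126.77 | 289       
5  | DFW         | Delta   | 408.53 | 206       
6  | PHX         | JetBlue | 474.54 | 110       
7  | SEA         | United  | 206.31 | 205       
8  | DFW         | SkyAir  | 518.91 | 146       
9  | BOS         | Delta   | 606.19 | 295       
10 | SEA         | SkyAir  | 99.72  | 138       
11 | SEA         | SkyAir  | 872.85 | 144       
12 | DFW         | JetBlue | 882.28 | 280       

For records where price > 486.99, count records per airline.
SELECT airline, COUNT(*)
FROM flights
WHERE price > 486.99
GROUP BY airline

Note: WHERE filters rows before grouping.

Result:
  Delta: 1
  JetBlue: 1
  SkyAir: 2
  Spirit: 1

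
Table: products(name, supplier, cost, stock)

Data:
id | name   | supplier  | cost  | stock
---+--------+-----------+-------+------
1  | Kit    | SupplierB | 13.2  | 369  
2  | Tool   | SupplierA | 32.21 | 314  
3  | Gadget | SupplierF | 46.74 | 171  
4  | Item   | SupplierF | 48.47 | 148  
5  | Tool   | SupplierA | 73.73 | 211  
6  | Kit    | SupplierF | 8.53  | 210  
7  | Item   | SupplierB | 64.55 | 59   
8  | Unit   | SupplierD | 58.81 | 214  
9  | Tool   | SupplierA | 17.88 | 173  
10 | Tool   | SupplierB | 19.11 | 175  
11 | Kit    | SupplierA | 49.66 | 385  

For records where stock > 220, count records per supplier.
SELECT supplier, COUNT(*)
FROM products
WHERE stock > 220
GROUP BY supplier

Note: WHERE filters rows before grouping.

Result:
  SupplierA: 2
  SupplierB: 1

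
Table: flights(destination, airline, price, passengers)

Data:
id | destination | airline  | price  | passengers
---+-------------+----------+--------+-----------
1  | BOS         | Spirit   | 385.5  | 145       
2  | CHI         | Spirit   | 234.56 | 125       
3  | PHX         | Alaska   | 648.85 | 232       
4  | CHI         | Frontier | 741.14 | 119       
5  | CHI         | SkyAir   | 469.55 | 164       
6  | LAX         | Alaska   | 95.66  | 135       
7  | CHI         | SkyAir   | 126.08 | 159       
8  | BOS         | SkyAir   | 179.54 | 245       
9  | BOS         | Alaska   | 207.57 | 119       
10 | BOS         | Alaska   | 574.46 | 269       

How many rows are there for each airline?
SELECT airline, COUNT(*) as count
FROM flights
GROUP BY airline

Result:
  Alaska: 4
  Frontier: 1
  SkyAir: 3
  Spirit: 2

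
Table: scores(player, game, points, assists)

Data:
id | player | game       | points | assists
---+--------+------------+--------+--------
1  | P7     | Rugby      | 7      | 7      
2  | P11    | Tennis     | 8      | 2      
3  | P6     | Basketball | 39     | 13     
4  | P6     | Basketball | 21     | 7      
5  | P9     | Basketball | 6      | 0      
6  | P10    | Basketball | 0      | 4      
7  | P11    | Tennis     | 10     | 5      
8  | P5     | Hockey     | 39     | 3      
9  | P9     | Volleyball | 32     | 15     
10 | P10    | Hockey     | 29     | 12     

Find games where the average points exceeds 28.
SELECT game, AVG(points)
FROM scores
GROUP BY game
HAVING AVG(points) > 28

Result:
  Hockey: avg=34.00
  Volleyball: avg=32.00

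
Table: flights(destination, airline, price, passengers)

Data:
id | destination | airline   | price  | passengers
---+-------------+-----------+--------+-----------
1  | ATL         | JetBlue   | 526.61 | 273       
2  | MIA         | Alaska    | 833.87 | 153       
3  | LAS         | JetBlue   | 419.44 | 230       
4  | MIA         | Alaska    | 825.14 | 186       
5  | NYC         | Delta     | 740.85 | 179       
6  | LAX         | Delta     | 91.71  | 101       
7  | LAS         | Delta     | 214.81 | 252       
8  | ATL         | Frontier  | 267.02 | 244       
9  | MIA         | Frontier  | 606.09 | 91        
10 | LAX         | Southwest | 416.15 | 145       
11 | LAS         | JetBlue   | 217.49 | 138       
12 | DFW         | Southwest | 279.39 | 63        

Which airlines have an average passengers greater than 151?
SELECT airline, AVG(passengers)
FROM flights
GROUP BY airline
HAVING AVG(passengers) > 151

Result:
  Alaska: avg=169.50
  Delta: avg=177.33
  Frontier: avg=167.50
  JetBlue: avg=213.67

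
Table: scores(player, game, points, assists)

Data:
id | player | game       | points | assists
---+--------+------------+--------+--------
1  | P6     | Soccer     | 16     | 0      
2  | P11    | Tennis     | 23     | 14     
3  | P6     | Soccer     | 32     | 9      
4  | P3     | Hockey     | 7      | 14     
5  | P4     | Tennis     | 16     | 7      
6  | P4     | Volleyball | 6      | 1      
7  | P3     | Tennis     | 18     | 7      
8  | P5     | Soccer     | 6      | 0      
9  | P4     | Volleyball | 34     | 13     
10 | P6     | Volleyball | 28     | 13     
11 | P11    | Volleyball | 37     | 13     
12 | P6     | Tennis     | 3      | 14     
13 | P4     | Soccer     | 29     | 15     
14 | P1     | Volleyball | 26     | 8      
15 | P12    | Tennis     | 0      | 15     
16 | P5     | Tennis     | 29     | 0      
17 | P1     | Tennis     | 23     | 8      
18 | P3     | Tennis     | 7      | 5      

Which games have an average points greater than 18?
SELECT game, AVG(points)
FROM scores
GROUP BY game
HAVING AVG(points) > 18

Result:
  Soccer: avg=20.75
  Volleyball: avg=26.20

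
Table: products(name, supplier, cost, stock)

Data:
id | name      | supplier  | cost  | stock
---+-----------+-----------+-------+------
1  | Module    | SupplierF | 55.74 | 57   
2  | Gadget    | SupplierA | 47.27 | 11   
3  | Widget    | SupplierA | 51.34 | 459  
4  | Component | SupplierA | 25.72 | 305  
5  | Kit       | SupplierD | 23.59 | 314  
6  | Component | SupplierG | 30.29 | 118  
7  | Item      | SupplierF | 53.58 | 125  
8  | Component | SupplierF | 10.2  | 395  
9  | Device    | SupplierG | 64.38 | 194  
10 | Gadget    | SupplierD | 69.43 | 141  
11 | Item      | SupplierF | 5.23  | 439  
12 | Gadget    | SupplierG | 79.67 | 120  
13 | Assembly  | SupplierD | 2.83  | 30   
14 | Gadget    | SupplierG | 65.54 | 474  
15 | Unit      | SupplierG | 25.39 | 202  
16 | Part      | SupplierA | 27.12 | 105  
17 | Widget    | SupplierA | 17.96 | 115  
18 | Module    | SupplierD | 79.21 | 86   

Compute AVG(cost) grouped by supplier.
SELECT supplier, AVG(cost) as result
FROM products
GROUP BY supplier

Result:
  SupplierA: 33.88
  SupplierD: 43.77
  SupplierF: 31.19
  SupplierG: 53.05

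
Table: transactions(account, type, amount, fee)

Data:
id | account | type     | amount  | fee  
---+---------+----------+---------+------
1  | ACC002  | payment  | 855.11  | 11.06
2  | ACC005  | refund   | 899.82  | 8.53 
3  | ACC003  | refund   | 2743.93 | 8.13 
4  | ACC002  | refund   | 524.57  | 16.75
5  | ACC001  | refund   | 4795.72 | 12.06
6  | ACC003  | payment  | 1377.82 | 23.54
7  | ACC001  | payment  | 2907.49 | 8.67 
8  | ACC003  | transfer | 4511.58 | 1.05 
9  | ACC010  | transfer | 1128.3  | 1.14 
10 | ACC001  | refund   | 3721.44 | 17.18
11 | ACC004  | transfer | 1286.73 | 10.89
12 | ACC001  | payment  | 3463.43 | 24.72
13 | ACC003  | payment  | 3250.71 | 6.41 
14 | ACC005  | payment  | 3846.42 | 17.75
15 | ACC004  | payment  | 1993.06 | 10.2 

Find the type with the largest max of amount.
SELECT type, MAX(amount) as val
FROM transactions
GROUP BY type
ORDER BY val DESC
LIMIT 1

Result: refund with max(amount) = 4795.72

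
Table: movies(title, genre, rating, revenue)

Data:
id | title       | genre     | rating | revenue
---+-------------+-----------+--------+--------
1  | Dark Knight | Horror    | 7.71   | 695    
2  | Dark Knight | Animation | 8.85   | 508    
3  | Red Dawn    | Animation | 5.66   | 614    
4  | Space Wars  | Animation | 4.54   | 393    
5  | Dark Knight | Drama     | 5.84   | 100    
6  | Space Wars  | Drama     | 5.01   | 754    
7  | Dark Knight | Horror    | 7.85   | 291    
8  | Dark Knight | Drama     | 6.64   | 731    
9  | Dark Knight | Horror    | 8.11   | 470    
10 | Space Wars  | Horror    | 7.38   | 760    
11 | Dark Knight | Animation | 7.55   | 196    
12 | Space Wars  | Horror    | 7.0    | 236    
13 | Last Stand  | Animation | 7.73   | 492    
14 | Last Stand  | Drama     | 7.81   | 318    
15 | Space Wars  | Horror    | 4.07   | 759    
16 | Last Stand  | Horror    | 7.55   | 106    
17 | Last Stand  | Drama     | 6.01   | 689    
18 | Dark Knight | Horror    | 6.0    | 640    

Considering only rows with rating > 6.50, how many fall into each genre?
SELECT genre, COUNT(*)
FROM movies
WHERE rating > 6.50
GROUP BY genre

Note: WHERE filters rows before grouping.

Result:
  Animation: 3
  Drama: 2
  Horror: 6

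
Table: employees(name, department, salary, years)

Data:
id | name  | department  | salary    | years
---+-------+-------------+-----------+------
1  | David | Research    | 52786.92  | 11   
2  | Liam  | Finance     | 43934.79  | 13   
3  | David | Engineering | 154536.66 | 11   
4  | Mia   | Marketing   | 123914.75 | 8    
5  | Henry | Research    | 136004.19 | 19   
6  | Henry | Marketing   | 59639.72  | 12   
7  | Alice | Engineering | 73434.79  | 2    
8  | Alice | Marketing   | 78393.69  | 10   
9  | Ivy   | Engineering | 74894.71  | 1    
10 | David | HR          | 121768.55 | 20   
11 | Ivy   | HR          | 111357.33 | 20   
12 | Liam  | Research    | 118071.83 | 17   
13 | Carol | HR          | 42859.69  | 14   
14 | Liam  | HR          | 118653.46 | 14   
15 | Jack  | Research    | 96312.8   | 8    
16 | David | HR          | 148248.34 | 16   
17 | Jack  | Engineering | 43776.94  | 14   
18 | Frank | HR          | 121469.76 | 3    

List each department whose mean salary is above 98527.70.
SELECT department, AVG(salary)
FROM employees
GROUP BY department
HAVING AVG(salary) > 98527.70

Result:
  HR: avg=110726.19
  Research: avg=100793.94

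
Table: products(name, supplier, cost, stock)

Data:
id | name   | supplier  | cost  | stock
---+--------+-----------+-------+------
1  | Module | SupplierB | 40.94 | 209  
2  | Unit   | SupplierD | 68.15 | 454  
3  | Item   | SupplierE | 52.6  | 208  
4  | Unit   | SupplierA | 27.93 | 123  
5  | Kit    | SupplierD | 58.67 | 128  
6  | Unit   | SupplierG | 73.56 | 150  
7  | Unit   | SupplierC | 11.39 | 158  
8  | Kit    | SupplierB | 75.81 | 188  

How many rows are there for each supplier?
SELECT supplier, COUNT(*) as count
FROM products
GROUP BY supplier

Result:
  SupplierA: 1
  SupplierB: 2
  SupplierC: 1
  SupplierD: 2
  SupplierE: 1
  SupplierG: 1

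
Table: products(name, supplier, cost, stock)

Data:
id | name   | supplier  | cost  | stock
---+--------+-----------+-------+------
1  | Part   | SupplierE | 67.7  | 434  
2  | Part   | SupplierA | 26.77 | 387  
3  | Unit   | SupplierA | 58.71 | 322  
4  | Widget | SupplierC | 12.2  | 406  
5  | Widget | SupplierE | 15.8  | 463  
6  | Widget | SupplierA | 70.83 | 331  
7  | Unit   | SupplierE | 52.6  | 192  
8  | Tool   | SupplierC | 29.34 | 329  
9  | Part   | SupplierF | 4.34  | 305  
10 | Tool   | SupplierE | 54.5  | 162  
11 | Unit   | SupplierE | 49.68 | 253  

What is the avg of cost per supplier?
SELECT supplier, AVG(cost) as result
FROM products
GROUP BY supplier

Result:
  SupplierA: 52.10
  SupplierC: 20.77
  SupplierE: 48.06
  SupplierF: 4.34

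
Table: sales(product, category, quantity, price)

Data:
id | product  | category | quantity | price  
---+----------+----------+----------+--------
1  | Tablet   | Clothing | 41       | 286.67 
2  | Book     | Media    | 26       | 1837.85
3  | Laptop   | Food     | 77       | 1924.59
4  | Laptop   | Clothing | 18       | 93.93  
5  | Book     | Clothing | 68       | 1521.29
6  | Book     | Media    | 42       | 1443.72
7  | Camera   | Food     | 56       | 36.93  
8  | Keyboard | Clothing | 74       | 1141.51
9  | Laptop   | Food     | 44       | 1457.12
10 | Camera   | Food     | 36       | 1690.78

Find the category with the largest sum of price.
SELECT category, SUM(price) as val
FROM sales
GROUP BY category
ORDER BY val DESC
LIMIT 1

Result: Food with sum(price) = 5109.42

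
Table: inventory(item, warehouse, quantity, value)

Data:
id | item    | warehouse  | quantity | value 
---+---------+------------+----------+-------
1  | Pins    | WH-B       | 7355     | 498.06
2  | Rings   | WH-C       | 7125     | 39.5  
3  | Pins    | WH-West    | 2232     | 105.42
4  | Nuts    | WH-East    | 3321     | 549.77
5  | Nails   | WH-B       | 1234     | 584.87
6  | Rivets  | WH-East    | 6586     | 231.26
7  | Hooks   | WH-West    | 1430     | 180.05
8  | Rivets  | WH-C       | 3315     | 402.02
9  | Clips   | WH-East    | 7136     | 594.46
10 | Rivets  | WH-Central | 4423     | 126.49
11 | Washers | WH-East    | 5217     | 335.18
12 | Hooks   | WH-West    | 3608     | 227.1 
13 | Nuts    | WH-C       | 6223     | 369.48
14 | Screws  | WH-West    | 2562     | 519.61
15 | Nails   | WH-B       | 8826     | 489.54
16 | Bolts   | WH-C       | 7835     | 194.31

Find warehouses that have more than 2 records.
SELECT warehouse, COUNT(*) as cnt
FROM inventory
GROUP BY warehouse
HAVING COUNT(*) > 2

Result:
  WH-B: 3
  WH-C: 4
  WH-East: 4
  WH-West: 4

Note: HAVING filters groups after aggregation, WHERE filters rows before.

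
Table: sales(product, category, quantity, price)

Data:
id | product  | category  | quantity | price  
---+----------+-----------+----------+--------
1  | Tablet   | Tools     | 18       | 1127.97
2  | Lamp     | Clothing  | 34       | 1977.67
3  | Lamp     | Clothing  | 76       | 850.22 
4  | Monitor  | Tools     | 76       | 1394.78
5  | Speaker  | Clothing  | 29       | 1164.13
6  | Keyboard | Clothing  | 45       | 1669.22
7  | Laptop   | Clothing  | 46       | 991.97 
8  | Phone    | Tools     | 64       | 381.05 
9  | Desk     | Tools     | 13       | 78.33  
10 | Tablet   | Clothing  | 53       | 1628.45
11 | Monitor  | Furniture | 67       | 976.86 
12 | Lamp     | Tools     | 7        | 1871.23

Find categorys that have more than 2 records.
SELECT category, COUNT(*) as cnt
FROM sales
GROUP BY category
HAVING COUNT(*) > 2

Result:
  Clothing: 6
  Tools: 5

Note: HAVING filters groups after aggregation, WHERE filters rows before.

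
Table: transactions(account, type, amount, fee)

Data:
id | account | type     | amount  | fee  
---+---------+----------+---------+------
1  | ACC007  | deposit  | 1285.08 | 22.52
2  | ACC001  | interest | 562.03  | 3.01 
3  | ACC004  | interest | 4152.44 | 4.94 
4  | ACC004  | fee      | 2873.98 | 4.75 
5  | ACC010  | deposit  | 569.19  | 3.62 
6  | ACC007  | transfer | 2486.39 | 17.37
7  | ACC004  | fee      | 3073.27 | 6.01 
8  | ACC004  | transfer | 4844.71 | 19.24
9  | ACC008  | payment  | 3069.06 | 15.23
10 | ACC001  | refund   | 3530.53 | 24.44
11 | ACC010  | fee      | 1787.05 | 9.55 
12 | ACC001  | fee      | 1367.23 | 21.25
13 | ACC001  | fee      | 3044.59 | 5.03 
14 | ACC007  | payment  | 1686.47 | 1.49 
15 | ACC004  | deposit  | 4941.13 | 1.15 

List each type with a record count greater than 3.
SELECT type, COUNT(*) as cnt
FROM transactions
GROUP BY type
HAVING COUNT(*) > 3

Result:
  fee: 5

Note: HAVING filters groups after aggregation, WHERE filters rows before.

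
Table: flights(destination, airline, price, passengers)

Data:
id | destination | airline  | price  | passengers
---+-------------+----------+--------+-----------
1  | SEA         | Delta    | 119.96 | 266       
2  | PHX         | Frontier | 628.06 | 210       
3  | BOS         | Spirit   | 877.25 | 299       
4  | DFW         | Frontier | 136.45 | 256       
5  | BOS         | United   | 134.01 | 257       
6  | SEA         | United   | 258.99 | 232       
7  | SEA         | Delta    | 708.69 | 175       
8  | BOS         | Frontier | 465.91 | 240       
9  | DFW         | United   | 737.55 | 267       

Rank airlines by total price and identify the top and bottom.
SELECT airline, SUM(price)
FROM flights
GROUP BY airline
ORDER BY SUM(price)

All groups:
  Delta: 828.65
  Spirit: 877.25
  United: 1130.55
  Frontier: 1230.42

Highest: Frontier (1230.42)
Lowest: Delta (828.65)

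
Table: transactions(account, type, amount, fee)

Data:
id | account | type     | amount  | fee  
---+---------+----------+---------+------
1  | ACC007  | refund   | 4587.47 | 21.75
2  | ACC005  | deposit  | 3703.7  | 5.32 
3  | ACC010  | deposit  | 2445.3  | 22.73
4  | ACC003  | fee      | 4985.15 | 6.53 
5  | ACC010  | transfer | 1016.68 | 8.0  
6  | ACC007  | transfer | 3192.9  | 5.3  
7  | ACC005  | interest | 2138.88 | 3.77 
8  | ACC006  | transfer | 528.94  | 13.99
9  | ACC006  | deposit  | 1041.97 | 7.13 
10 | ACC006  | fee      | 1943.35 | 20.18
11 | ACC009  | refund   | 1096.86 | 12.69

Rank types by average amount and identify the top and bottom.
SELECT type, AVG(amount)
FROM transactions
GROUP BY type
ORDER BY AVG(amount)

All groups:
  transfer: 1579.51
  interest: 2138.88
  deposit: 2396.99
  refund: 2842.17
  fee: 3464.25

Highest: fee (3464.25)
Lowest: transfer (1579.51)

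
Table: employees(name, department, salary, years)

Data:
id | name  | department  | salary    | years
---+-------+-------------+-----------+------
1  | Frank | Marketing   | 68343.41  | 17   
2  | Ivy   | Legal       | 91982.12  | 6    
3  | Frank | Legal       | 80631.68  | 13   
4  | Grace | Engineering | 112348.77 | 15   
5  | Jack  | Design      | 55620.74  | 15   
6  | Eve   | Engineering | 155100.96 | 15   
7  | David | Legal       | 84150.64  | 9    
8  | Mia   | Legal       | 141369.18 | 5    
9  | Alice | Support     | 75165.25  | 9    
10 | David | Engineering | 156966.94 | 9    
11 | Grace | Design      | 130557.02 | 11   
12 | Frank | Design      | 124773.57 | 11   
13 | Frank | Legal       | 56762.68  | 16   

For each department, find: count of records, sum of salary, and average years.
SELECT department,
       COUNT(*) as cnt,
       SUM(salary) as total_salary,
       AVG(years) as avg_years
FROM employees
GROUP BY department

Result:
  Design: 3 records, 310951.33 total salary, 12.33 avg years
  Engineering: 3 records, 424416.67 total salary, 13.00 avg years
  Legal: 5 records, 454896.30 total salary, 9.80 avg years
  Marketing: 1 records, 68343.41 total salary, 17.00 avg years
  Support: 1 records, 75165.25 total salary, 9.00 avg years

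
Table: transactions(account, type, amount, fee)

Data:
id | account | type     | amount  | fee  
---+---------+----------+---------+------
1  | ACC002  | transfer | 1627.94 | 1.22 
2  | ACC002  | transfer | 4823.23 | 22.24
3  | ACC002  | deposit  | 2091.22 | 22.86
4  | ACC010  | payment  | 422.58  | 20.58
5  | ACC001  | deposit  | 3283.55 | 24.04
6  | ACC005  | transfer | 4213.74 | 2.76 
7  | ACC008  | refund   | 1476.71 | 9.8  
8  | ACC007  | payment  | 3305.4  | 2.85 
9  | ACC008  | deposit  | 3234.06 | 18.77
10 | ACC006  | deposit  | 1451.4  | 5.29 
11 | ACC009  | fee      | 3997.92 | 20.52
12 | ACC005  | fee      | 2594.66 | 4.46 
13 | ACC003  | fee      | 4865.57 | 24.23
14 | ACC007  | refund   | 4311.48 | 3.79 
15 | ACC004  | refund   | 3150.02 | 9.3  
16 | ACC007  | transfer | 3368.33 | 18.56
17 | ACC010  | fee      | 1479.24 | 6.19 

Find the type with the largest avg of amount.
SELECT type, AVG(amount) as val
FROM transactions
GROUP BY type
ORDER BY val DESC
LIMIT 1

Result: transfer with avg(amount) = 3508.31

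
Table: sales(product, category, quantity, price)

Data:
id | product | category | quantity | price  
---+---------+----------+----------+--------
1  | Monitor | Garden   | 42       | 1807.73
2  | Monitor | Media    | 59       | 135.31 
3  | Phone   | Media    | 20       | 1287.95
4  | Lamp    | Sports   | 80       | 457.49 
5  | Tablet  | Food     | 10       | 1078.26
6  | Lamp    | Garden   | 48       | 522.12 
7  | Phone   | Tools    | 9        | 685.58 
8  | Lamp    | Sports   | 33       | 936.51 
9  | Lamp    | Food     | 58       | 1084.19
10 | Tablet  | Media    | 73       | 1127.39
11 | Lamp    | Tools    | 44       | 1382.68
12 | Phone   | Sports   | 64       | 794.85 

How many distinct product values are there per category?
SELECT category, COUNT(DISTINCT product)
FROM sales
GROUP BY category

Result:
  Food: 2 distinct
  Garden: 2 distinct
  Media: 3 distinct
  Sports: 2 distinct
  Tools: 2 distinct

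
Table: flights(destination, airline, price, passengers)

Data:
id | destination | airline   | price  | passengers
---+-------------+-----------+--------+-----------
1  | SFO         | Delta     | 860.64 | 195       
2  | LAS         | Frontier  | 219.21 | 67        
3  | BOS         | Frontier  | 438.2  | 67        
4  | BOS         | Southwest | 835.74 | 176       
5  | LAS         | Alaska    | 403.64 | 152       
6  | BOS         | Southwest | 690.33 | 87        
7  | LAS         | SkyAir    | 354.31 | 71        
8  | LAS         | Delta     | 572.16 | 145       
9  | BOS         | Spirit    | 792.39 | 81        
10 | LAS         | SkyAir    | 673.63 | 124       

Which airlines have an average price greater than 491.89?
SELECT airline, AVG(price)
FROM flights
GROUP BY airline
HAVING AVG(price) > 491.89

Result:
  Delta: avg=716.40
  SkyAir: avg=513.97
  Southwest: avg=763.04
  Spirit: avg=792.39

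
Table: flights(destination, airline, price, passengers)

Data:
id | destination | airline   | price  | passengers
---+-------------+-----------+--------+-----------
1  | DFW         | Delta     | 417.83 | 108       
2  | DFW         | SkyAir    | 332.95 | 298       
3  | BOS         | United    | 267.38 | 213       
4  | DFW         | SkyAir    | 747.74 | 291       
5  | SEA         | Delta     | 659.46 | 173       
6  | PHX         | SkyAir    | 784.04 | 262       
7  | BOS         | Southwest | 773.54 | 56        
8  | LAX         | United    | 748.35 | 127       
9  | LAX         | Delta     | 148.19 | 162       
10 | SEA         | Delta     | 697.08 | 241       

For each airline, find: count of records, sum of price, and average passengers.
SELECT airline,
       COUNT(*) as cnt,
       SUM(price) as total_price,
       AVG(passengers) as avg_passengers
FROM flights
GROUP BY airline

Result:
  Delta: 4 records, 1922.56 total price, 171.00 avg passengers
  SkyAir: 3 records, 1864.73 total price, 283.67 avg passengers
  Southwest: 1 records, 773.54 total price, 56.00 avg passengers
  United: 2 records, 1015.73 total price, 170.00 avg passengers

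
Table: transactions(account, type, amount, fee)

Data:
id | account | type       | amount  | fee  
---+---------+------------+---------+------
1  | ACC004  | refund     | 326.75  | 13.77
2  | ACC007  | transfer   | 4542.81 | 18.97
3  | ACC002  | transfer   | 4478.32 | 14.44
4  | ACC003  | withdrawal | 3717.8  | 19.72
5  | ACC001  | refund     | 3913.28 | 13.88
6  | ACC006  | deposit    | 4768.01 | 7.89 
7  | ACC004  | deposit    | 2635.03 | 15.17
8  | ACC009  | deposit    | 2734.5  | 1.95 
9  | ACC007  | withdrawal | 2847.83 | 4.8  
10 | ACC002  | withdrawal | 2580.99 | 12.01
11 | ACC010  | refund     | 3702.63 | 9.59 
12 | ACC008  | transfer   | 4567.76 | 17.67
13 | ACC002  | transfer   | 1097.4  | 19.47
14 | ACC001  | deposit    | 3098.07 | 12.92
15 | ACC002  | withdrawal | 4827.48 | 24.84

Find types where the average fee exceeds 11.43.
SELECT type, AVG(fee)
FROM transactions
GROUP BY type
HAVING AVG(fee) > 11.43

Result:
  refund: avg=12.41
  transfer: avg=17.64
  withdrawal: avg=15.34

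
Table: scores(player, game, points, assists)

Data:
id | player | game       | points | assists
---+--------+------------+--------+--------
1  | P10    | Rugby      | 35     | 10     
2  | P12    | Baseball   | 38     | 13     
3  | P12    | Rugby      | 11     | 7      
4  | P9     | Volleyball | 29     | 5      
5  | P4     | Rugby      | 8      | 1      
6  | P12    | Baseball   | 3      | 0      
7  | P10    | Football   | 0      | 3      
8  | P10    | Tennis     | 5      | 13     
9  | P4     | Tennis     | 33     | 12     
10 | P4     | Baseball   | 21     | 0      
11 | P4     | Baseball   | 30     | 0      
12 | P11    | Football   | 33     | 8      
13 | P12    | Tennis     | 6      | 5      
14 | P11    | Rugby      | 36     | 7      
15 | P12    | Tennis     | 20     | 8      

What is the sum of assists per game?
SELECT game, SUM(assists) as result
FROM scores
GROUP BY game

Result:
  Baseball: 13
  Football: 11
  Rugby: 25
  Tennis: 38
  Volleyball: 5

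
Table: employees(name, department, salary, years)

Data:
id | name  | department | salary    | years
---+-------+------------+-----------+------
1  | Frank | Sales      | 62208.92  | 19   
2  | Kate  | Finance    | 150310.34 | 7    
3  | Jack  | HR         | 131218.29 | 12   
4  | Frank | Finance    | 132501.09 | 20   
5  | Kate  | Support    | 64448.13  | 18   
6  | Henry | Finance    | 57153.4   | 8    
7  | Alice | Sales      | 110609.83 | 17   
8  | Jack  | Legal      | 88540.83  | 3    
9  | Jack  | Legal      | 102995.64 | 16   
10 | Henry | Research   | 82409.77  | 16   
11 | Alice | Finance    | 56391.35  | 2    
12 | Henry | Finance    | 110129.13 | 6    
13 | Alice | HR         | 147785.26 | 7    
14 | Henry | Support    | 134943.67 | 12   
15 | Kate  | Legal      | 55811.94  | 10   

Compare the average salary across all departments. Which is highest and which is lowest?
SELECT department, AVG(salary)
FROM employees
GROUP BY department
ORDER BY AVG(salary)

All groups:
  Research: 82409.77
  Legal: 82449.47
  Sales: 86409.38
  Support: 99695.90
  Finance: 101297.06
  HR: 139501.78

Highest: HR (139501.78)
Lowest: Research (82409.77)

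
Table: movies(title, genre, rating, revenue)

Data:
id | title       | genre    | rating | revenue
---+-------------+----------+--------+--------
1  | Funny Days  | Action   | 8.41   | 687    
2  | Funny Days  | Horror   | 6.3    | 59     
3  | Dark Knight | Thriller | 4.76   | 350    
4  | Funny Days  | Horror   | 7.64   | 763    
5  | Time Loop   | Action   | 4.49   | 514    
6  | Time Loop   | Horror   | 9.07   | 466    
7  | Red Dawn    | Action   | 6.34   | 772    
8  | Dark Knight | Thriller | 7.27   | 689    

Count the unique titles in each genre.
SELECT genre, COUNT(DISTINCT title)
FROM movies
GROUP BY genre

Result:
  Action: 3 distinct
  Horror: 2 distinct
  Thriller: 1 distinct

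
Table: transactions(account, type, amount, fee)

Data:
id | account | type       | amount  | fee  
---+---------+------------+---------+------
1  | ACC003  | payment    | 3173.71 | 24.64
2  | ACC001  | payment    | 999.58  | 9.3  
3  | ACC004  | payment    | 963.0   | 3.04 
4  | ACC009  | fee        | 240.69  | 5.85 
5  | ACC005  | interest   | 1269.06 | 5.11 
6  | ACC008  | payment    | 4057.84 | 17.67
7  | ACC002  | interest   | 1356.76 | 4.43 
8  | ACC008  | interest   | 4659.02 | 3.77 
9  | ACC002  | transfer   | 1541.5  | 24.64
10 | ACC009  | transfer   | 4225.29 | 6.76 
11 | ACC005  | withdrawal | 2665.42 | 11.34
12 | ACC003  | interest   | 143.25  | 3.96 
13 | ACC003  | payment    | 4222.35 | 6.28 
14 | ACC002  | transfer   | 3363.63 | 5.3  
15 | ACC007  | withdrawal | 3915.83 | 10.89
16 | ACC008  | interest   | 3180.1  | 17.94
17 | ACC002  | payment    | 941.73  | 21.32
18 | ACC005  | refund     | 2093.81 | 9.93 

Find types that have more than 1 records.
SELECT type, COUNT(*) as cnt
FROM transactions
GROUP BY type
HAVING COUNT(*) > 1

Result:
  interest: 5
  payment: 6
  transfer: 3
  withdrawal: 2

Note: HAVING filters groups after aggregation, WHERE filters rows before.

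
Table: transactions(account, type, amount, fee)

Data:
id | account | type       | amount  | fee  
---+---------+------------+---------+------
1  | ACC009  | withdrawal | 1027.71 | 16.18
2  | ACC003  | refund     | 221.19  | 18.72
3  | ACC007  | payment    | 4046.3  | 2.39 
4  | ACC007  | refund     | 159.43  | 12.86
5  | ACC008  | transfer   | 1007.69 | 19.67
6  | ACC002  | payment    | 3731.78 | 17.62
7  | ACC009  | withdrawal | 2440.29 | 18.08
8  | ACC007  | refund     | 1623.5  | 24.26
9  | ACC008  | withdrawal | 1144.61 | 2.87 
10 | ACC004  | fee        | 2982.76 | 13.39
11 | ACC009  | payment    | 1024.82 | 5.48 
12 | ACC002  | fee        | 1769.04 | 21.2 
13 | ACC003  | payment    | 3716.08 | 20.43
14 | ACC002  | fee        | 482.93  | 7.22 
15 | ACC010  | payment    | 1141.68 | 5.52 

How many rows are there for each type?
SELECT type, COUNT(*) as count
FROM transactions
GROUP BY type

Result:
  fee: 3
  payment: 5
  refund: 3
  transfer: 1
  withdrawal: 3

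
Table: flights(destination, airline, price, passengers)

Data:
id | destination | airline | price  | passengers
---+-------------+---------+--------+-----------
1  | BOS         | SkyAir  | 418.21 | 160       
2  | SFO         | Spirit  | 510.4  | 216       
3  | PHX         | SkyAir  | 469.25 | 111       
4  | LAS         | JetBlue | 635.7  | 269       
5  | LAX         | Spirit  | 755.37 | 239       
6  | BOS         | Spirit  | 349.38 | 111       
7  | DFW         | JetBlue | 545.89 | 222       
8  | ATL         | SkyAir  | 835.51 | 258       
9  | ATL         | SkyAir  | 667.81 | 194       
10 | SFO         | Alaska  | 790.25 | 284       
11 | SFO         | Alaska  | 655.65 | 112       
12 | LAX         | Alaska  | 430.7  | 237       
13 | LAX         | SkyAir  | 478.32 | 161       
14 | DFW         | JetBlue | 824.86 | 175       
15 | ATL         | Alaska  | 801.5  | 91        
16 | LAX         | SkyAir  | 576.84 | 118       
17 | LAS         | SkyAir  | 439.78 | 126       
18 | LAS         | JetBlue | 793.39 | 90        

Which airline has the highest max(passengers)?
SELECT airline, MAX(passengers) as val
FROM flights
GROUP BY airline
ORDER BY val DESC
LIMIT 1

Result: Alaska with max(passengers) = 284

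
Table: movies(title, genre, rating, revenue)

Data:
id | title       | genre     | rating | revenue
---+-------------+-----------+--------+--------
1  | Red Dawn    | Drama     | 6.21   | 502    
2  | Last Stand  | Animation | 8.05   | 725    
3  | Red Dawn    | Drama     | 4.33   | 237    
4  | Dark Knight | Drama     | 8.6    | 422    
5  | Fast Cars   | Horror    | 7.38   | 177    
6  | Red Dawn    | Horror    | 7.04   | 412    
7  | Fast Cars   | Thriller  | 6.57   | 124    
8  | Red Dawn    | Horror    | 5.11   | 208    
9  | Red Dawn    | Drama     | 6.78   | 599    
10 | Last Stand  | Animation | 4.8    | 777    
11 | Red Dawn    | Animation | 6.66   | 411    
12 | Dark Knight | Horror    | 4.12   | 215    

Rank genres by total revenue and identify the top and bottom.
SELECT genre, SUM(revenue)
FROM movies
GROUP BY genre
ORDER BY SUM(revenue)

All groups:
  Thriller: 124
  Horror: 1012
  Drama: 1760
  Animation: 1913

Highest: Animation (1913)
Lowest: Thriller (124)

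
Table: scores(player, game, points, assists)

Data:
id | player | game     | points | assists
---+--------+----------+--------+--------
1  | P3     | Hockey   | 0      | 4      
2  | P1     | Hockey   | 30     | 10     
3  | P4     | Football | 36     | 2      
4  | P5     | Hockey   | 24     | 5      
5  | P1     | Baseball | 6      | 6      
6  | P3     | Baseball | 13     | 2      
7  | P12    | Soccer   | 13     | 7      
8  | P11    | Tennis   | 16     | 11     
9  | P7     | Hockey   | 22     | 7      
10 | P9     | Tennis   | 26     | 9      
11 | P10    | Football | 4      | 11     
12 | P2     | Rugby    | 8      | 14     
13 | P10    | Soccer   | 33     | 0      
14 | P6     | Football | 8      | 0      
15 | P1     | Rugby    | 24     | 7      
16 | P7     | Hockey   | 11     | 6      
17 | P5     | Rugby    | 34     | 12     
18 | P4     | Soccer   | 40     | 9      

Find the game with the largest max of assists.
SELECT game, MAX(assists) as val
FROM scores
GROUP BY game
ORDER BY val DESC
LIMIT 1

Result: Rugby with max(assists) = 14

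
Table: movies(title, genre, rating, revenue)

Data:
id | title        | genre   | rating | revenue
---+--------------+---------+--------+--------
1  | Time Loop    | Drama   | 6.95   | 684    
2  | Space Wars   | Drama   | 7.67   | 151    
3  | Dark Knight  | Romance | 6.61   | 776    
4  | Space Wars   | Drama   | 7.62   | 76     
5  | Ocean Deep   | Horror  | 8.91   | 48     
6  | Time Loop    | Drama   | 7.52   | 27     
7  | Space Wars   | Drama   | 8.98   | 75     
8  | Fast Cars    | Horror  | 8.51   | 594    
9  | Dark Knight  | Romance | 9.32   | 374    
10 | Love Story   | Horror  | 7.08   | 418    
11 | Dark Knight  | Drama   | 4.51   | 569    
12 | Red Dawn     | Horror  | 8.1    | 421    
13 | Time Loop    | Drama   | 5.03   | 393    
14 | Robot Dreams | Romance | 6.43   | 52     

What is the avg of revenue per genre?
SELECT genre, AVG(revenue) as result
FROM movies
GROUP BY genre

Result:
  Drama: 282.14
  Horror: 370.25
  Romance: 400.67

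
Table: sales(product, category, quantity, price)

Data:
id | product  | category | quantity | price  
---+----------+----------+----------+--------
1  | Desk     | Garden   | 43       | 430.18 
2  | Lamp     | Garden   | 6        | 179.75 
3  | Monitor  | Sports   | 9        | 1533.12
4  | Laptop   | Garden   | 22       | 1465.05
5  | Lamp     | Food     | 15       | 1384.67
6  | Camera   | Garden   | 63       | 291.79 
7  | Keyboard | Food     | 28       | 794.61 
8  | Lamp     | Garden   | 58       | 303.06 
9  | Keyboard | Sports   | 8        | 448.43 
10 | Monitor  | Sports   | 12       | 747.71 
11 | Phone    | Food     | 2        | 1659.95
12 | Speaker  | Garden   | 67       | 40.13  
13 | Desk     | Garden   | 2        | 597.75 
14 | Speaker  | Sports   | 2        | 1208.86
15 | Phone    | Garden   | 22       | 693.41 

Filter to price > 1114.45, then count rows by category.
SELECT category, COUNT(*)
FROM sales
WHERE price > 1114.45
GROUP BY category

Note: WHERE filters rows before grouping.

Result:
  Food: 2
  Garden: 1
  Sports: 2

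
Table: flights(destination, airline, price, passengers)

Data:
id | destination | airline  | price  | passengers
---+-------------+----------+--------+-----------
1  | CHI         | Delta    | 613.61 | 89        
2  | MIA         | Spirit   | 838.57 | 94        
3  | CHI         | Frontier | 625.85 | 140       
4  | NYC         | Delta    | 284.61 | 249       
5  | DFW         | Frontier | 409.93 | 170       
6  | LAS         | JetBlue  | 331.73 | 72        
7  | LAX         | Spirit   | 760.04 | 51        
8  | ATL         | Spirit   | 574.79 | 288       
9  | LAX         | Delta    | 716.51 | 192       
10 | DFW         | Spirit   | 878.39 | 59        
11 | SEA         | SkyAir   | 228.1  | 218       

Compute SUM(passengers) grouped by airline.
SELECT airline, SUM(passengers) as result
FROM flights
GROUP BY airline

Result:
  Delta: 530
  Frontier: 310
  JetBlue: 72
  SkyAir: 218
  Spirit: 492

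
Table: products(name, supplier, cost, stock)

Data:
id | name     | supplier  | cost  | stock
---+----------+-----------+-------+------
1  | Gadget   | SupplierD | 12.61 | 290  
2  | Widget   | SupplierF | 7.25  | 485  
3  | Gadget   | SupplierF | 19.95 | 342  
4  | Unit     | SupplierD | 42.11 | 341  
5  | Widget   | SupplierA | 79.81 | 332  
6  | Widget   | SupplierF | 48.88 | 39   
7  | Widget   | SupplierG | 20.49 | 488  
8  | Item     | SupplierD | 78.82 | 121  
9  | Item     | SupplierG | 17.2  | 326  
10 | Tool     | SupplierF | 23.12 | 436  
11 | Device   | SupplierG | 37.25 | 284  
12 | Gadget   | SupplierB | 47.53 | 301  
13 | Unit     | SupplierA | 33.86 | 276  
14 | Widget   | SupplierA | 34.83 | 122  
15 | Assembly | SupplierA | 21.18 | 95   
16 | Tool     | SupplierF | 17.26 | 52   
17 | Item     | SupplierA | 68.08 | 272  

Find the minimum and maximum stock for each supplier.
SELECT supplier, MIN(stock), MAX(stock)
FROM products
GROUP BY supplier

Result:
  SupplierA: min=95, max=332
  SupplierB: min=301, max=301
  SupplierD: min=121, max=341
  SupplierF: min=39, max=485
  SupplierG: min=284, max=488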